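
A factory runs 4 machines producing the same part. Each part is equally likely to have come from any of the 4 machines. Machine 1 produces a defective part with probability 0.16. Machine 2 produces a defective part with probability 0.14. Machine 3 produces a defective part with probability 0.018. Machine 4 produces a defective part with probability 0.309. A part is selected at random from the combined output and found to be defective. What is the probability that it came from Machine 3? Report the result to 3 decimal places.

Posterior probability ≈ 0.029

P(defective|M1) = 0.16; P(defective|M2) = 0.14; P(defective|M3) = 0.018; P(defective|M4) = 0.309.
Prior × likelihood for each source: 0.25·0.16=0.04000, 0.25·0.14=0.03500, 0.25·0.018=0.004500, 0.25·0.309=0.07725. Summing gives P(defective) = 0.15675.
P(Machine 3 | defective) = 0.004500 / 0.15675 = 0.029.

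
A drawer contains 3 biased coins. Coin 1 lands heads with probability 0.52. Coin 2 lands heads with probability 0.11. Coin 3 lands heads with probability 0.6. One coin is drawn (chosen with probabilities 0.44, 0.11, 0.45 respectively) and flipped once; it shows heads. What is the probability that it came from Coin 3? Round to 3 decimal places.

Tabulate prior·likelihood by source: [1] prior 0.44, lik 0.52, product 0.2288; [2] prior 0.11, lik 0.11, product 0.01210; [3] prior 0.45, lik 0.6, product 0.2700.
Normalizing constant = 0.51090; the posterior for Coin 3 is its product over the sum, 0.2700/0.51090 = 0.528.

Posterior probability ≈ 0.528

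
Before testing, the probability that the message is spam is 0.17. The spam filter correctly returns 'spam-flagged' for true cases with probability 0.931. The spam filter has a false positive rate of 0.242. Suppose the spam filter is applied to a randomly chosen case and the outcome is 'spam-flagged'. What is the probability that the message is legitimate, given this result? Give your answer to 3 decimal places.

Write H for 'the message is spam'. Prior odds H:¬H = 0.17/0.83 = 0.20482. For the 'spam-flagged' outcome, the likelihood ratio is 0.931/0.242 = 3.8471.
Posterior odds = 0.20482 × 3.8471 = 0.78796, so P(H|E) = 0.78796/(1+0.78796) = 0.441. Then P(¬H|E) = 1 − 0.441 = 0.559.

P(¬H | E) ≈ 0.559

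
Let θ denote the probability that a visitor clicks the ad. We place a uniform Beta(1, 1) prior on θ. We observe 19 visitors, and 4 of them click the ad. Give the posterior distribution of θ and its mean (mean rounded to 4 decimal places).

Observing 4 successes and 15 failures updates Beta(1, 1) by adding the success and failure counts to the two shape parameters: α = 1+4 = 5, β = 1+15 = 16.
Posterior mean = α/(α+β) = 5/21 = 0.2381.

Posterior: Beta(5, 16); mean ≈ 0.2381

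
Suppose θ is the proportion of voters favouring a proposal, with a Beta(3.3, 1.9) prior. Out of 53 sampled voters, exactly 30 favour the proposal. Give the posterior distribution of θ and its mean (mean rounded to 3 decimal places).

Posterior: Beta(33.3, 24.9); mean ≈ 0.572

Observing 30 successes and 23 failures updates Beta(3.3, 1.9) by adding the success and failure counts to the two shape parameters: α = 3.3+30 = 33.3, β = 1.9+23 = 24.9.
E[θ | data] = 33.3/(33.3+24.9) = 0.572.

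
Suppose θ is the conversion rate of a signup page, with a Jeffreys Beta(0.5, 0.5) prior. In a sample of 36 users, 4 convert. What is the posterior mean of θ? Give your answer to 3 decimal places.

Observing 4 successes and 32 failures updates Beta(0.5, 0.5) by adding the success and failure counts to the two shape parameters: α = 0.5+4 = 4.5, β = 0.5+32 = 32.5.
E[θ | data] = 4.5/(4.5+32.5) = 0.122.

Posterior mean ≈ 0.122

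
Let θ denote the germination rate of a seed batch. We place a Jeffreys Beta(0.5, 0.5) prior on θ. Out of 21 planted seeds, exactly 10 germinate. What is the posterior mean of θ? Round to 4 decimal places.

The binomial likelihood is conjugate to the Beta prior: with 10 successes and 11 failures, the posterior is Beta(0.5+10, 0.5+11) = Beta(10.5, 11.5).
E[θ | data] = 10.5/(10.5+11.5) = 0.4773.

Posterior mean ≈ 0.4773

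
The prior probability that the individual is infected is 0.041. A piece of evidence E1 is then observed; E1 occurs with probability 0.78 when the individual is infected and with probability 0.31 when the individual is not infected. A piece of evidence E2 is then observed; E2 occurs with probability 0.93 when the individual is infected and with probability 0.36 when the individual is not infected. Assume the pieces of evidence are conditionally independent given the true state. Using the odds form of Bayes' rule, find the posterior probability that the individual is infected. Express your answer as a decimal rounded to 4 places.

Prior odds = 0.041/(1−0.041) = 0.042753. In log-odds, ln(0.042753) = -3.1523.
Add log likelihood ratios: ln(2.5161) + ln(2.5833) = 1.8718.
Posterior log-odds = -1.2805, so posterior odds = exp(-1.2805) = 0.27789. Converting, P(H|E) = 0.27789/1.2779 = 0.2175.

Posterior probability ≈ 0.2175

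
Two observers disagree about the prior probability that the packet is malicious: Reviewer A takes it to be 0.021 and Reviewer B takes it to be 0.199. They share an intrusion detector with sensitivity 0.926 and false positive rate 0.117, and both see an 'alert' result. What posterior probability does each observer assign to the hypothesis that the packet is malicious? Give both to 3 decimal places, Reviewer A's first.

Reviewer A: 0.145; Reviewer B: 0.663

P('+'|H) = 0.926, P('+'|¬H) = 0.117.
Reviewer A: numerator 0.926·0.021 = 0.019446; evidence = 0.019446+0.117·0.979 = 0.13399; posterior = 0.145.
Reviewer B: numerator 0.926·0.199 = 0.18427; evidence = 0.18427+0.117·0.801 = 0.27799; posterior = 0.663.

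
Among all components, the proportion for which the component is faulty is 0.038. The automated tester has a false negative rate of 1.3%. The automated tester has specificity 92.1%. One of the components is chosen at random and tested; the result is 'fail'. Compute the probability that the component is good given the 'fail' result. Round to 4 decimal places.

P(¬H | E) ≈ 0.6696

Write H for 'the component is faulty'. Prior odds H:¬H = 0.038/0.962 = 0.039501. For the 'fail' outcome, the likelihood ratio is 0.987/0.079 = 12.494.
Posterior odds = 0.039501 × 12.494 = 0.49351, so P(H|E) = 0.49351/(1+0.49351) = 0.3304. Then P(¬H|E) = 1 − 0.3304 = 0.6696.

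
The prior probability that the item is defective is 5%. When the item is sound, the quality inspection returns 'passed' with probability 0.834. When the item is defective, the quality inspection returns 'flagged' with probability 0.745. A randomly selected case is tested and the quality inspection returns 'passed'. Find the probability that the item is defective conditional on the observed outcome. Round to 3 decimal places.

Write H for 'the item is defective'. Prior odds H:¬H = 0.05/0.95 = 0.052632. For the 'passed' outcome, the likelihood ratio is 0.255/0.834 = 0.30576.
Posterior odds = 0.052632 × 0.30576 = 0.016092, so P(H|E) = 0.016092/(1+0.016092) = 0.016.

P(H | E) ≈ 0.016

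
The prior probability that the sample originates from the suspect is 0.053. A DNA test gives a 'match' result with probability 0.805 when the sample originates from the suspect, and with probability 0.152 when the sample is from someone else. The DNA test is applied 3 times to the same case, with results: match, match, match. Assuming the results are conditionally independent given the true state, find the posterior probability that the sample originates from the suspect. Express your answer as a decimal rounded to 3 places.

With H the event that the sample originates from the suspect, the joint likelihood of the observed sequence is P(data|H) = 0.805·0.805·0.805 = 0.52166 and P(data|¬H) = 0.152·0.152·0.152 = 0.0035118.
Bayes: P(H|data) = 0.053·0.52166 / (0.053·0.52166 + 0.947·0.0035118) = 0.027648/0.030974 = 0.8926.

Posterior P(H) ≈ 0.893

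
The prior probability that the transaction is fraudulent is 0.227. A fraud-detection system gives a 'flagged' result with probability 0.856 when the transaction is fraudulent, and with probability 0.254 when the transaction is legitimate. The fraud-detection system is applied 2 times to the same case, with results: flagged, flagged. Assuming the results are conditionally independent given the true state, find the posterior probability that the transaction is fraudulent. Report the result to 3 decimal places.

Posterior P(H) ≈ 0.769

Let H be the event that the transaction is fraudulent; start with P(H) = 0.227. P('flagged'|H) = 0.856, P('flagged'|¬H) = 0.254.
Update on result 1 ('flagged'): P(H) ← 0.856·0.2270 / (0.856·0.2270 + 0.254·0.7730) = 0.19431/0.39065 = 0.4974.
Update on result 2 ('flagged'): P(H) ← 0.856·0.4974 / (0.856·0.4974 + 0.254·0.5026) = 0.42578/0.55344 = 0.7693.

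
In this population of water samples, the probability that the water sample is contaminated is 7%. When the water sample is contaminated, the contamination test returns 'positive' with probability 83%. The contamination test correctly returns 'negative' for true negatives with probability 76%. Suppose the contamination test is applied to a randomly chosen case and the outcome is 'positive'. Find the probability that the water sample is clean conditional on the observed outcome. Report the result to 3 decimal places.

P(¬H | E) ≈ 0.793

Write H for 'the water sample is contaminated'. Prior odds H:¬H = 0.07/0.93 = 0.075269. For the 'positive' outcome, the likelihood ratio is 0.83/0.24 = 3.4583.
Posterior odds = 0.075269 × 3.4583 = 0.26030, so P(H|E) = 0.26030/(1+0.26030) = 0.207. Then P(¬H|E) = 1 − 0.207 = 0.793.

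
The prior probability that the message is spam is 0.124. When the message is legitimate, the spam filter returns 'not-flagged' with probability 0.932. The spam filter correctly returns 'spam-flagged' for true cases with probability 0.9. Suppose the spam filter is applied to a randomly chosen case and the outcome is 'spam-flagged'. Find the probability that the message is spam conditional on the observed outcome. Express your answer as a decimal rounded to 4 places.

P(H | E) ≈ 0.6520

Let H be the event that the message is spam. P(H) = 0.124, so P(¬H) = 0.876. With E the 'spam-flagged' result, P(E|H) = 0.9 and P(E|¬H) = 0.068.
P(E) = 0.9·0.124 + 0.068·0.876 = 0.11160 + 0.059568 = 0.17117.
By Bayes' theorem, P(H|E) = 0.11160 / 0.17117 = 0.6520.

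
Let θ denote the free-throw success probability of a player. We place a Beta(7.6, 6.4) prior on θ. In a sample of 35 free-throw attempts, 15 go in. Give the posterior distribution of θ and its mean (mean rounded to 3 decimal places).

Posterior: Beta(22.6, 26.4); mean ≈ 0.461

The binomial likelihood is conjugate to the Beta prior: with 15 successes and 20 failures, the posterior is Beta(7.6+15, 6.4+20) = Beta(22.6, 26.4).
E[θ | data] = 22.6/(22.6+26.4) = 0.461.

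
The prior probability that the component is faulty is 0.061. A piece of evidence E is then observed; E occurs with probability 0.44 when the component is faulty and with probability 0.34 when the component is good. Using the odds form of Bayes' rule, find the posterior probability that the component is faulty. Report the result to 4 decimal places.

Posterior probability ≈ 0.0775

Prior odds = 0.061/(1−0.061) = 0.064963. In log-odds, ln(0.064963) = -2.7339.
Add log likelihood ratio: ln(1.2941) = 0.25783.
Posterior log-odds = -2.4761, so posterior odds = exp(-2.4761) = 0.084069. Converting, P(H|E) = 0.084069/1.0841 = 0.0775.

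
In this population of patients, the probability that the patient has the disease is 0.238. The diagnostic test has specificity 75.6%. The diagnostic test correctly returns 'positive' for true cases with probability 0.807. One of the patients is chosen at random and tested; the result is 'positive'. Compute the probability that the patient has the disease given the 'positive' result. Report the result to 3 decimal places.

Let H be the event that the patient has the disease. P(H) = 0.238, so P(¬H) = 0.762. With E the 'positive' result, P(E|H) = 0.807 and P(E|¬H) = 0.244.
P(E) = 0.807·0.238 + 0.244·0.762 = 0.19207 + 0.18593 = 0.37799.
By Bayes' theorem, P(H|E) = 0.19207 / 0.37799 = 0.508.

P(H | E) ≈ 0.508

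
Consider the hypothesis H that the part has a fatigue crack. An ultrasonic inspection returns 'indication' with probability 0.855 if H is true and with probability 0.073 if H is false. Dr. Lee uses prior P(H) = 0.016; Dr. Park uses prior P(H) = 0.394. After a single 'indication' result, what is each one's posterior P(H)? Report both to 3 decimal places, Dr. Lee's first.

The likelihood ratio for an 'indication' result is 0.855/0.073 = 11.712.
Dr. Lee: prior odds 0.016/0.984 = 0.016260; posterior odds 0.19044; posterior probability 0.160.
Dr. Park: prior odds 0.394/0.606 = 0.65017; posterior odds 7.6149; posterior probability 0.884.

Dr. Lee: 0.160; Dr. Park: 0.884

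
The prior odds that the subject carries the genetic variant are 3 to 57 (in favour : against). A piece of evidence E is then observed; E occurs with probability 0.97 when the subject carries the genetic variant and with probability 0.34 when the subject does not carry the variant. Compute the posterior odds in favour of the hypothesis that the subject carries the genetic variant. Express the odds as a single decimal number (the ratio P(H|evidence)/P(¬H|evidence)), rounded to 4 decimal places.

Prior odds = 3/57 = 0.052632. In log-odds, ln(0.052632) = -2.9444.
Add log likelihood ratio: ln(2.8529) = 1.0484.
Posterior log-odds = -1.8961, so posterior odds = exp(-1.8961) = 0.15015.

Posterior odds ≈ 0.1502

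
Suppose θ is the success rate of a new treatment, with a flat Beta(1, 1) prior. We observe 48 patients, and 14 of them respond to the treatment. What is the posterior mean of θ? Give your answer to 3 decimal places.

Posterior mean ≈ 0.300

Observing 14 successes and 34 failures updates Beta(1, 1) by adding the success and failure counts to the two shape parameters: α = 1+14 = 15, β = 1+34 = 35.
E[θ | data] = 15/(15+35) = 0.300.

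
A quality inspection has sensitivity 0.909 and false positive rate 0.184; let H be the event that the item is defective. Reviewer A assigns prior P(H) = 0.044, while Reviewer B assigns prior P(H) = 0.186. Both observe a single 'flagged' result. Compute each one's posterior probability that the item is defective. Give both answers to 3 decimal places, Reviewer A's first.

Reviewer A: 0.185; Reviewer B: 0.530

The likelihood ratio for a 'flagged' result is 0.909/0.184 = 4.9402.
Reviewer A: prior odds 0.044/0.956 = 0.046025; posterior odds 0.22737; posterior probability 0.185.
Reviewer B: prior odds 0.186/0.814 = 0.22850; posterior odds 1.1288; posterior probability 0.530.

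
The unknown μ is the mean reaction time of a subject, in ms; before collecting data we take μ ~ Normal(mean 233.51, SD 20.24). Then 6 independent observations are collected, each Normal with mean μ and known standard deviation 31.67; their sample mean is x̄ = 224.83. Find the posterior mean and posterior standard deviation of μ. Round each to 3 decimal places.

Posterior mean ≈ 227.345; posterior SD ≈ 10.896

With known σ, the Normal prior is conjugate. Weight on the data is w = (n/σ²)/(n/σ² + 1/τ₀²) = 0.00598212/(0.00598212+0.00244106) = 0.71020.
Posterior mean = w·x̄ + (1−w)·μ₀ = 0.71020·224.83 + 0.28980·233.51 = 227.345. Posterior variance = 1/(0.00598212+0.00244106) = 118.720, so SD = 10.896.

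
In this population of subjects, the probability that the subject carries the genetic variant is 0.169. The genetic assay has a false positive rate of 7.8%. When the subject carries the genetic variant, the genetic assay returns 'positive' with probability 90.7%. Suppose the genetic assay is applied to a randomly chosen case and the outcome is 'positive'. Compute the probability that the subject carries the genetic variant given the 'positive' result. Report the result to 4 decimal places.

P(H | E) ≈ 0.7028

Let H be the event that the subject carries the genetic variant. P(H) = 0.169, so P(¬H) = 0.831. With E the 'positive' result, P(E|H) = 0.907 and P(E|¬H) = 0.078.
P(E) = 0.907·0.169 + 0.078·0.831 = 0.15328 + 0.064818 = 0.21810.
By Bayes' theorem, P(H|E) = 0.15328 / 0.21810 = 0.7028.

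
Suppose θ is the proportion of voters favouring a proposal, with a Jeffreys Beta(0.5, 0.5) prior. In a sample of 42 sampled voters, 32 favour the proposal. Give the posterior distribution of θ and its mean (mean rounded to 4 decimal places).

The binomial likelihood is conjugate to the Beta prior: with 32 successes and 10 failures, the posterior is Beta(0.5+32, 0.5+10) = Beta(32.5, 10.5).
Posterior mean = α/(α+β) = 32.5/43 = 0.7558.

Posterior: Beta(32.5, 10.5); mean ≈ 0.7558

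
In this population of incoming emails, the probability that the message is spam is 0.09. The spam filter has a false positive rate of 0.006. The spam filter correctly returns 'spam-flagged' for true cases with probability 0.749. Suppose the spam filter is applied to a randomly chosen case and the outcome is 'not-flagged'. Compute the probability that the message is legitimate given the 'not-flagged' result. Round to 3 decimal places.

Write H for 'the message is spam'. Prior odds H:¬H = 0.09/0.91 = 0.098901. For the 'not-flagged' outcome, the likelihood ratio is 0.251/0.994 = 0.25252.
Posterior odds = 0.098901 × 0.25252 = 0.024974, so P(H|E) = 0.024974/(1+0.024974) = 0.024. Then P(¬H|E) = 1 − 0.024 = 0.976.

P(¬H | E) ≈ 0.976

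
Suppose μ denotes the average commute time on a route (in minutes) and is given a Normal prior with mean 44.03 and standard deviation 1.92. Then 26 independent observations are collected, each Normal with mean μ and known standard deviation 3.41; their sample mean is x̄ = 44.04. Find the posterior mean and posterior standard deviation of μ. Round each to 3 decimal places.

Posterior mean ≈ 44.039; posterior SD ≈ 0.632

Prior precision 1/τ₀² = 1/1.92² = 0.271267; data precision n/σ² = 26/3.41² = 2.23596.
Posterior precision = 0.271267 + 2.23596 = 2.50723, giving posterior SD = 1/√2.50723 = 0.632.
Posterior mean = (0.271267·44.03 + 2.23596·44.04) / 2.50723 = 44.039.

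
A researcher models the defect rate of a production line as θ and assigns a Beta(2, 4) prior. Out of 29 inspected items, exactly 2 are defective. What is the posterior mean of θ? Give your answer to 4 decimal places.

Posterior mean ≈ 0.1143

Observing 2 successes and 27 failures updates Beta(2, 4) by adding the success and failure counts to the two shape parameters: α = 2+2 = 4, β = 4+27 = 31.
Posterior mean = α/(α+β) = 4/35 = 0.1143.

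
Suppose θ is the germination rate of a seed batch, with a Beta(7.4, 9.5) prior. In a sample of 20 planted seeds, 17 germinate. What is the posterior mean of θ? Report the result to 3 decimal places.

Posterior mean ≈ 0.661

The binomial likelihood is conjugate to the Beta prior: with 17 successes and 3 failures, the posterior is Beta(7.4+17, 9.5+3) = Beta(24.4, 12.5).
Posterior mean = α/(α+β) = 24.4/36.9 = 0.661.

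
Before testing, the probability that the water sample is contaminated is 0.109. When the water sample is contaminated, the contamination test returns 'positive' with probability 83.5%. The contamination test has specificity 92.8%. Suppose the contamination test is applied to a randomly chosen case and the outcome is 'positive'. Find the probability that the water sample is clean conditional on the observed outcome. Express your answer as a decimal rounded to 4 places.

P(¬H | E) ≈ 0.4134

Let H be the event that the water sample is contaminated. P(H) = 0.109, so P(¬H) = 0.891. With E the 'positive' result, P(E|H) = 0.835 and P(E|¬H) = 0.072.
P(E) = 0.835·0.109 + 0.072·0.891 = 0.091015 + 0.064152 = 0.15517.
By Bayes' theorem, P(H|E) = 0.091015 / 0.15517 = 0.5866. Hence P(¬H|E) = 1 − 0.5866 = 0.4134.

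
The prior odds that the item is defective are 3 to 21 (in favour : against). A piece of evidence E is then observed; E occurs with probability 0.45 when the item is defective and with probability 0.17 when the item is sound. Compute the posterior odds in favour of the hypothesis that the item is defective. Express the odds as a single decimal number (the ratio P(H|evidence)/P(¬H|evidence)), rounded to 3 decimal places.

Posterior odds ≈ 0.378

Prior odds = 3/21 = 0.14286.
Likelihood ratio for E = 0.45/0.17 = 2.6471.
Posterior odds = prior odds × LR = 0.37815.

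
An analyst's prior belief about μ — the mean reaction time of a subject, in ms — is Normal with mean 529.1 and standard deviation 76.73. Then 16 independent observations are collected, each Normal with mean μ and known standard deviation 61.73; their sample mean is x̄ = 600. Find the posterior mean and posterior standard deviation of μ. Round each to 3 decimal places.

Posterior mean ≈ 597.243; posterior SD ≈ 15.130

With known σ, the Normal prior is conjugate. Weight on the data is w = (n/σ²)/(n/σ² + 1/τ₀²) = 0.00419882/(0.00419882+0.00016985) = 0.96112.
Posterior mean = w·x̄ + (1−w)·μ₀ = 0.96112·600 + 0.038879·529.1 = 597.243. Posterior variance = 1/(0.00419882+0.00016985) = 228.902, so SD = 15.130.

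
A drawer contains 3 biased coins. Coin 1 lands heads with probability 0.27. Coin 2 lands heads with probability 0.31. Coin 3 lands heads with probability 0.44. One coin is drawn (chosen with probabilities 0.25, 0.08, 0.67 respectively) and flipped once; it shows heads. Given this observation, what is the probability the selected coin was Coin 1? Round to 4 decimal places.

P(heads|C1) = 0.27; P(heads|C2) = 0.31; P(heads|C3) = 0.44.
Prior × likelihood for each source: 0.25·0.27=0.06750, 0.08·0.31=0.02480, 0.67·0.44=0.2948. Summing gives P(heads) = 0.38710.
P(Coin 1 | heads) = 0.06750 / 0.38710 = 0.1744.

Posterior probability ≈ 0.1744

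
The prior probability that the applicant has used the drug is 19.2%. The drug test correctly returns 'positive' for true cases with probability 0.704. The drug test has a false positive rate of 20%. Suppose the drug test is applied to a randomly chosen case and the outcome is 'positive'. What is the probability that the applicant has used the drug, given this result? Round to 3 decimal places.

Let H be the event that the applicant has used the drug. P(H) = 0.192, so P(¬H) = 0.808. With E the 'positive' result, P(E|H) = 0.704 and P(E|¬H) = 0.2.
P(E) = 0.704·0.192 + 0.2·0.808 = 0.13517 + 0.16160 = 0.29677.
By Bayes' theorem, P(H|E) = 0.13517 / 0.29677 = 0.455.

P(H | E) ≈ 0.455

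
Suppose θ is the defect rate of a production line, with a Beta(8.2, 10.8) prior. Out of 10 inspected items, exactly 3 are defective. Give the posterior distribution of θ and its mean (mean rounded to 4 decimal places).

The binomial likelihood is conjugate to the Beta prior: with 3 successes and 7 failures, the posterior is Beta(8.2+3, 10.8+7) = Beta(11.2, 17.8).
E[θ | data] = 11.2/(11.2+17.8) = 0.3862.

Posterior: Beta(11.2, 17.8); mean ≈ 0.3862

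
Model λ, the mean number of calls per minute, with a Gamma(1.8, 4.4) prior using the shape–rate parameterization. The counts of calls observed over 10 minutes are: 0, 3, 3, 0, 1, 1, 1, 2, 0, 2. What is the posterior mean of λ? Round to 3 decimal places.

Posterior mean ≈ 1.028

Total count ∑xᵢ = 13 over n = 10 minutes.
Gamma is conjugate to the Poisson likelihood: posterior is Gamma(shape = 1.8+13 = 14.8, rate = 4.4+10 = 14.4).
E[λ | data] = 14.8/14.4 = 1.028.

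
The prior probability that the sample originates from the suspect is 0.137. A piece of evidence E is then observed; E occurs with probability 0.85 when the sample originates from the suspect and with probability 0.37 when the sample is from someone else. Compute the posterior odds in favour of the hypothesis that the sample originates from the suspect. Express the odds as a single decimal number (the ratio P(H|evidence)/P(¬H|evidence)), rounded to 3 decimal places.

Posterior odds ≈ 0.365

Prior odds = 0.137/(1−0.137) = 0.15875.
Likelihood ratio for E = 0.85/0.37 = 2.2973.
Posterior odds = prior odds × LR = 0.36469.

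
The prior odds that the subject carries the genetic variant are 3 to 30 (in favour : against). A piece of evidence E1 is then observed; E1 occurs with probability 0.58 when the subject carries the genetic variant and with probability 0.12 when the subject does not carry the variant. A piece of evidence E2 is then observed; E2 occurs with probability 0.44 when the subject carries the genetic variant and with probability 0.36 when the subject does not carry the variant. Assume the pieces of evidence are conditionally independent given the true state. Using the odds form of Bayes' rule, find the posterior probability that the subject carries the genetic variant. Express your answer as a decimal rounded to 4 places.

Posterior probability ≈ 0.3714

Prior odds = 3/30 = 0.10000. In log-odds, ln(0.10000) = -2.3026.
Add log likelihood ratios: ln(4.8333) + ln(1.2222) = 1.7762.
Posterior log-odds = -0.52638, so posterior odds = exp(-0.52638) = 0.59074. Converting, P(H|E) = 0.59074/1.5907 = 0.3714.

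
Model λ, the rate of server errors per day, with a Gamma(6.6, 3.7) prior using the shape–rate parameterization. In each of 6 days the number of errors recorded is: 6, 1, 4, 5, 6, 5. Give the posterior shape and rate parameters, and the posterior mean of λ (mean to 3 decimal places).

Total count ∑xᵢ = 27 over n = 6 days.
Gamma is conjugate to the Poisson likelihood: posterior is Gamma(shape = 6.6+27 = 33.6, rate = 3.7+6 = 9.7).
E[λ | data] = 33.6/9.7 = 3.464.

Posterior: Gamma(shape=33.6, rate=9.7); mean ≈ 3.464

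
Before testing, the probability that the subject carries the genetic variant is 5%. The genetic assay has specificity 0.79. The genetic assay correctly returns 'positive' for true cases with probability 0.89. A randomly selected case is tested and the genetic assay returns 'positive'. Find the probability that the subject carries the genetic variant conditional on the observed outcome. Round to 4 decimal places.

P(H | E) ≈ 0.1824

Let H be the event that the subject carries the genetic variant. P(H) = 0.05, so P(¬H) = 0.95. With E the 'positive' result, P(E|H) = 0.89 and P(E|¬H) = 0.21.
P(E) = 0.89·0.05 + 0.21·0.95 = 0.044500 + 0.19950 = 0.24400.
By Bayes' theorem, P(H|E) = 0.044500 / 0.24400 = 0.1824.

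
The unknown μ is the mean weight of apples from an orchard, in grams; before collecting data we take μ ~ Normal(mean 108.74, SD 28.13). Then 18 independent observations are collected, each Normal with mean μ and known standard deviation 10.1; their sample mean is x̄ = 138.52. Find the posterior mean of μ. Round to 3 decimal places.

Prior precision 1/τ₀² = 1/28.13² = 0.00126375; data precision n/σ² = 18/10.1² = 0.176453.
Posterior precision = 0.00126375 + 0.176453 = 0.177717.
Posterior mean = (0.00126375·108.74 + 0.176453·138.52) / 0.177717 = 138.308.

Posterior mean ≈ 138.308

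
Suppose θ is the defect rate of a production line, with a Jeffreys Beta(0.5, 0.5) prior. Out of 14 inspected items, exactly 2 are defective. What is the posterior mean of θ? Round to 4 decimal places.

Posterior mean ≈ 0.1667

Observing 2 successes and 12 failures updates Beta(0.5, 0.5) by adding the success and failure counts to the two shape parameters: α = 0.5+2 = 2.5, β = 0.5+12 = 12.5.
E[θ | data] = 2.5/(2.5+12.5) = 0.1667.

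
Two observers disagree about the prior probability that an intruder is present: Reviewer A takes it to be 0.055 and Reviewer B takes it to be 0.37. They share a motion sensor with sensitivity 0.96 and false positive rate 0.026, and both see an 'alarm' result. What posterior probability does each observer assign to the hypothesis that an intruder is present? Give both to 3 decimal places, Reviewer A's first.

The likelihood ratio for an 'alarm' result is 0.96/0.026 = 36.923.
Reviewer A: prior odds 0.055/0.945 = 0.058201; posterior odds 2.1490; posterior probability 0.682.
Reviewer B: prior odds 0.37/0.63 = 0.58730; posterior odds 21.685; posterior probability 0.956.

Reviewer A: 0.682; Reviewer B: 0.956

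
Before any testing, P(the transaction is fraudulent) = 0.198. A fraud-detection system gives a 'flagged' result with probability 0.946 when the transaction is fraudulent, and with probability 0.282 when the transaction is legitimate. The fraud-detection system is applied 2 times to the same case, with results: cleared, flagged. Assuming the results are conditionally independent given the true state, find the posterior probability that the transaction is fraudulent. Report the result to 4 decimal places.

Let H be the event that the transaction is fraudulent; start with P(H) = 0.198. P('flagged'|H) = 0.946, P('flagged'|¬H) = 0.282.
Update on result 1 ('cleared'): P(H) ← 0.054·0.1980 / (0.054·0.1980 + 0.718·0.8020) = 0.010692/0.58653 = 0.0182.
Update on result 2 ('flagged'): P(H) ← 0.946·0.0182 / (0.946·0.0182 + 0.282·0.9818) = 0.017245/0.29410 = 0.0586.

Posterior P(H) ≈ 0.0586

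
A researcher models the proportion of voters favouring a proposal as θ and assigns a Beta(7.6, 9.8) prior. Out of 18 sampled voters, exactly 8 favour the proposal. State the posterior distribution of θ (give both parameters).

Posterior: Beta(15.6, 19.8)

Observing 8 successes and 10 failures updates Beta(7.6, 9.8) by adding the success and failure counts to the two shape parameters: α = 7.6+8 = 15.6, β = 9.8+10 = 19.8.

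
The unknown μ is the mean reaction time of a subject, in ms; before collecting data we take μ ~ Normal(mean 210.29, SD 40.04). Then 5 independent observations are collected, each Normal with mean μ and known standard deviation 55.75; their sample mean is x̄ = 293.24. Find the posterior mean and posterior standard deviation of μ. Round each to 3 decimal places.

Posterior mean ≈ 270.064; posterior SD ≈ 21.164

With known σ, the Normal prior is conjugate. Weight on the data is w = (n/σ²)/(n/σ² + 1/τ₀²) = 0.00160872/(0.00160872+0.00062375) = 0.72060.
Posterior mean = w·x̄ + (1−w)·μ₀ = 0.72060·293.24 + 0.27940·210.29 = 270.064. Posterior variance = 1/(0.00160872+0.00062375) = 447.934, so SD = 21.164.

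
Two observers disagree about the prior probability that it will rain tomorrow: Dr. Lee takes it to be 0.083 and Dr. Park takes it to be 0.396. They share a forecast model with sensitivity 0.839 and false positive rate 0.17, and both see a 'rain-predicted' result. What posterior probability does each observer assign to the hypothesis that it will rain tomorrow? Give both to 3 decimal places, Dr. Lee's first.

Dr. Lee: 0.309; Dr. Park: 0.764

P('+'|H) = 0.839, P('+'|¬H) = 0.17.
Dr. Lee: numerator 0.839·0.083 = 0.069637; evidence = 0.069637+0.17·0.917 = 0.22553; posterior = 0.309.
Dr. Park: numerator 0.839·0.396 = 0.33224; evidence = 0.33224+0.17·0.604 = 0.43492; posterior = 0.764.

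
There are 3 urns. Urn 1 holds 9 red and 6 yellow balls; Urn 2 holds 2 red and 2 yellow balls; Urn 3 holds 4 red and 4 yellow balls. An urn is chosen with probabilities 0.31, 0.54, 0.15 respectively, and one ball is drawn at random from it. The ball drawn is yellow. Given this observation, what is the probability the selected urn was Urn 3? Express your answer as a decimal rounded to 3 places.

Posterior probability ≈ 0.160

Tabulate prior·likelihood by source: [1] prior 0.31, lik 0.4, product 0.1240; [2] prior 0.54, lik 0.5, product 0.2700; [3] prior 0.15, lik 0.5, product 0.07500.
Normalizing constant = 0.46900; the posterior for Urn 3 is its product over the sum, 0.07500/0.46900 = 0.160.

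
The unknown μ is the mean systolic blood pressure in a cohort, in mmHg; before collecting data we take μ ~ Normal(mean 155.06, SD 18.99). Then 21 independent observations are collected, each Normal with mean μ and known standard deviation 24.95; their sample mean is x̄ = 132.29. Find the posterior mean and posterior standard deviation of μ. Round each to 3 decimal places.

Prior precision 1/τ₀² = 1/18.99² = 0.00277300; data precision n/σ² = 21/24.95² = 0.0337348.
Posterior precision = 0.00277300 + 0.0337348 = 0.0365078, giving posterior SD = 1/√0.0365078 = 5.234.
Posterior mean = (0.00277300·155.06 + 0.0337348·132.29) / 0.0365078 = 134.020.

Posterior mean ≈ 134.020; posterior SD ≈ 5.234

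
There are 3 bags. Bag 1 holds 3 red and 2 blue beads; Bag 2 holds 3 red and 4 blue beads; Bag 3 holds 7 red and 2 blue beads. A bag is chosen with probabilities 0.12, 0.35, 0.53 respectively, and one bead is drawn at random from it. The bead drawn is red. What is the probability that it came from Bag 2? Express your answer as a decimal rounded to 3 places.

Posterior probability ≈ 0.237

Tabulate prior·likelihood by source: [1] prior 0.12, lik 0.6, product 0.07200; [2] prior 0.35, lik 0.4286, product 0.1500; [3] prior 0.53, lik 0.7778, product 0.4122.
Normalizing constant = 0.63422; the posterior for Bag 2 is its product over the sum, 0.1500/0.63422 = 0.237.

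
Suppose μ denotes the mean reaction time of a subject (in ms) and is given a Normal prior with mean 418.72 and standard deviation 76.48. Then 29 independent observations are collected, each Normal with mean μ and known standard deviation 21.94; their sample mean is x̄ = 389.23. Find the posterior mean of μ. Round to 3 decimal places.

Prior precision 1/τ₀² = 1/76.48² = 0.00017096; data precision n/σ² = 29/21.94² = 0.0602455.
Posterior precision = 0.00017096 + 0.0602455 = 0.0604165.
Posterior mean = (0.00017096·418.72 + 0.0602455·389.23) / 0.0604165 = 389.313.

Posterior mean ≈ 389.313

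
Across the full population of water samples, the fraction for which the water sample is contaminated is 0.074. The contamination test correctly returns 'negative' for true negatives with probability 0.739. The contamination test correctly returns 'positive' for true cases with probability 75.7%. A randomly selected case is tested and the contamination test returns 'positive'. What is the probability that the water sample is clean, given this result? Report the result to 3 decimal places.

Write H for 'the water sample is contaminated'. Prior odds H:¬H = 0.074/0.926 = 0.079914. For the 'positive' outcome, the likelihood ratio is 0.757/0.261 = 2.9004.
Posterior odds = 0.079914 × 2.9004 = 0.23178, so P(H|E) = 0.23178/(1+0.23178) = 0.188. Then P(¬H|E) = 1 − 0.188 = 0.812.

P(¬H | E) ≈ 0.812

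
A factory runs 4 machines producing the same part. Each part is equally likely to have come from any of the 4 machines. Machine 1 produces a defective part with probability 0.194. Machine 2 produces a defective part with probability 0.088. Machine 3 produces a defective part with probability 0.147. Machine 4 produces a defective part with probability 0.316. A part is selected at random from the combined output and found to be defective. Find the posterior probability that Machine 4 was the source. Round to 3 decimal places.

Tabulate prior·likelihood by source: [1] prior 0.25, lik 0.194, product 0.04850; [2] prior 0.25, lik 0.088, product 0.02200; [3] prior 0.25, lik 0.147, product 0.03675; [4] prior 0.25, lik 0.316, product 0.07900.
Normalizing constant = 0.18625; the posterior for Machine 4 is its product over the sum, 0.07900/0.18625 = 0.424.

Posterior probability ≈ 0.424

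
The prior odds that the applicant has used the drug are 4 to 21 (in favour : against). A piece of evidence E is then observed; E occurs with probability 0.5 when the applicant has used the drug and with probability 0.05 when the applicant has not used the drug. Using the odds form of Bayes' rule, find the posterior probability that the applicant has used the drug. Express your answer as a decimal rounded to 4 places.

Prior odds = 4/21 = 0.19048.
Likelihood ratio for E = 0.5/0.05 = 10.000.
Posterior odds = prior odds × LR = 1.9048.
Posterior probability = odds/(1+odds) = 1.9048/2.9048 = 0.6557.

Posterior probability ≈ 0.6557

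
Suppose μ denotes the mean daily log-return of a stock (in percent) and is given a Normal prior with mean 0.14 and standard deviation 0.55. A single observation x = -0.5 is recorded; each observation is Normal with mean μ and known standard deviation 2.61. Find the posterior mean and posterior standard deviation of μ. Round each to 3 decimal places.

Prior precision 1/τ₀² = 1/0.55² = 3.30579; data precision n/σ² = 1/2.61² = 0.146798.
Posterior precision = 3.30579 + 0.146798 = 3.45258, giving posterior SD = 1/√3.45258 = 0.538.
Posterior mean = (3.30579·0.14 + 0.146798·-0.5) / 3.45258 = 0.113.

Posterior mean ≈ 0.113; posterior SD ≈ 0.538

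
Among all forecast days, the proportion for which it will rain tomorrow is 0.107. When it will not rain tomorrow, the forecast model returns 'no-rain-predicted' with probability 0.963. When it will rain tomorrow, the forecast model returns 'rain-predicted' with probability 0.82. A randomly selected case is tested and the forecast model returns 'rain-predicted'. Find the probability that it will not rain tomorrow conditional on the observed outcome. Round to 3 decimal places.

Write H for 'it will rain tomorrow'. Prior odds H:¬H = 0.107/0.893 = 0.11982. For the 'rain-predicted' outcome, the likelihood ratio is 0.82/0.037 = 22.162.
Posterior odds = 0.11982 × 22.162 = 2.6555, so P(H|E) = 2.6555/(1+2.6555) = 0.726. Then P(¬H|E) = 1 − 0.726 = 0.274.

P(¬H | E) ≈ 0.274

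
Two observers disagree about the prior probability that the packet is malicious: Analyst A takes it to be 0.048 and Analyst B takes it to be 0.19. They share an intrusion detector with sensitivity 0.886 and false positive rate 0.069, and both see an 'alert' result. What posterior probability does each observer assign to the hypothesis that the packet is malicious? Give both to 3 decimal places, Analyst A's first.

Analyst A: 0.393; Analyst B: 0.751

P('+'|H) = 0.886, P('+'|¬H) = 0.069.
Analyst A: numerator 0.886·0.048 = 0.042528; evidence = 0.042528+0.069·0.952 = 0.10822; posterior = 0.393.
Analyst B: numerator 0.886·0.19 = 0.16834; evidence = 0.16834+0.069·0.81 = 0.22423; posterior = 0.751.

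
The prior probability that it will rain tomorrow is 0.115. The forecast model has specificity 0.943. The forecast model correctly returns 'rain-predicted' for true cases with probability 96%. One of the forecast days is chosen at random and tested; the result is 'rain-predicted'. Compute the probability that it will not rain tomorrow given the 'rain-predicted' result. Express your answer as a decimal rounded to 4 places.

Let H be the event that it will rain tomorrow. P(H) = 0.115, so P(¬H) = 0.885. With E the 'rain-predicted' result, P(E|H) = 0.96 and P(E|¬H) = 0.057.
P(E) = 0.96·0.115 + 0.057·0.885 = 0.11040 + 0.050445 = 0.16085.
By Bayes' theorem, P(H|E) = 0.11040 / 0.16085 = 0.6864. Hence P(¬H|E) = 1 − 0.6864 = 0.3136.

P(¬H | E) ≈ 0.3136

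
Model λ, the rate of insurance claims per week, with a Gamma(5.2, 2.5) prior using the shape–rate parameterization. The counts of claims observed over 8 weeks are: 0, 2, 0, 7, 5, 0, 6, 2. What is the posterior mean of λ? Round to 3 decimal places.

The Poisson likelihood adds the total count to the shape and the number of exposure periods to the rate. Here ∑xᵢ = 22 and n = 8, so shape 5.2→27.2 and rate 2.5→10.5.
E[λ | data] = 27.2/10.5 = 2.590.

Posterior mean ≈ 2.590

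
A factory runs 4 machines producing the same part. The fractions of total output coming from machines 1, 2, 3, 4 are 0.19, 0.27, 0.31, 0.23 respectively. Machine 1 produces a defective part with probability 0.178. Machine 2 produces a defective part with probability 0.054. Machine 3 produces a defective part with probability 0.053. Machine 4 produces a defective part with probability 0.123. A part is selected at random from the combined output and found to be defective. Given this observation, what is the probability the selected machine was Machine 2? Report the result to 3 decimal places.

Posterior probability ≈ 0.157

Tabulate prior·likelihood by source: [1] prior 0.19, lik 0.178, product 0.03382; [2] prior 0.27, lik 0.054, product 0.01458; [3] prior 0.31, lik 0.053, product 0.01643; [4] prior 0.23, lik 0.123, product 0.02829.
Normalizing constant = 0.093120; the posterior for Machine 2 is its product over the sum, 0.01458/0.093120 = 0.157.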